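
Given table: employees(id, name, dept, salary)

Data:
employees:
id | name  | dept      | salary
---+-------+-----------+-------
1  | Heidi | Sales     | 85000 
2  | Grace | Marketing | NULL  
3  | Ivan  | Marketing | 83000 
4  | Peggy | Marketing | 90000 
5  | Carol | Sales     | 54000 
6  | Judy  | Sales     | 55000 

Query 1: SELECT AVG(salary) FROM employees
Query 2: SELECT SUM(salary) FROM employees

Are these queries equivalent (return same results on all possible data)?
No, not equivalent

Query 1 returns: [(73400.0,)]
Query 2 returns: [(367000,)]

Reason: AVG vs SUM give different aggregate values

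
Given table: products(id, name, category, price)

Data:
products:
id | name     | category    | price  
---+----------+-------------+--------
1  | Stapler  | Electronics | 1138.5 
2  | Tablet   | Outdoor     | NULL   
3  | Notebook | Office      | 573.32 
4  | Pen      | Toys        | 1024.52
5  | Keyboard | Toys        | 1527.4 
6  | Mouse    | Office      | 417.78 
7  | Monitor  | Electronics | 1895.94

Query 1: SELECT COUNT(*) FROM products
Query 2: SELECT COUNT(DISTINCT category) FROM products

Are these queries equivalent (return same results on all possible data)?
No, not equivalent

Query 1 returns: [(7,)]
Query 2 returns: [(4,)]

Reason: COUNT(*) counts rows, COUNT(DISTINCT category) counts unique categorys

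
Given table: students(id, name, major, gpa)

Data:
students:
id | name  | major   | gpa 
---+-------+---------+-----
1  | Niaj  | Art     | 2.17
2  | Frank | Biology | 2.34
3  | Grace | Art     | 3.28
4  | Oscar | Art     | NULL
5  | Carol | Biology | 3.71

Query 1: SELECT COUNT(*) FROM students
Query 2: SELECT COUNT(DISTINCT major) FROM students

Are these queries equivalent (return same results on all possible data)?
No, not equivalent

Query 1 returns: [(5,)]
Query 2 returns: [(2,)]

Reason: COUNT(*) counts rows, COUNT(DISTINCT major) counts unique majors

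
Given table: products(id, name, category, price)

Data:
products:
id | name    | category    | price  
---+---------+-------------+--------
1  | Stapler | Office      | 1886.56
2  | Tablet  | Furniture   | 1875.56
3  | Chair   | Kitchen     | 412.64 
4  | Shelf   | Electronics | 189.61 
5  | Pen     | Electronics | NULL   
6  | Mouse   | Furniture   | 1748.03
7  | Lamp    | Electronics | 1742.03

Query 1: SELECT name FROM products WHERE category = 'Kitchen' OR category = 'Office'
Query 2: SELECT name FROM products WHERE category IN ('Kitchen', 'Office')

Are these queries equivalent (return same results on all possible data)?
Yes, equivalent

Both queries return: [('Chair',), ('Stapler',)]

Reason: OR vs IN are equivalent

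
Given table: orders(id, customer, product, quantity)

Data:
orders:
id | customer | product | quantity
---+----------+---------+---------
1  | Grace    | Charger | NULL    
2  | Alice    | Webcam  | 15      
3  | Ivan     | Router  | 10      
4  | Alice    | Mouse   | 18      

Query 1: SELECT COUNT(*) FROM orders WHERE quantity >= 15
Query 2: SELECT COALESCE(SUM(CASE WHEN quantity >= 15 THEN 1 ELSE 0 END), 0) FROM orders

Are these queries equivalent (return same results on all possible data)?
Yes, equivalent

Both queries return: [(2,)]

Reason: COUNT with WHERE vs conditional SUM (COALESCE handles empty-table NULL)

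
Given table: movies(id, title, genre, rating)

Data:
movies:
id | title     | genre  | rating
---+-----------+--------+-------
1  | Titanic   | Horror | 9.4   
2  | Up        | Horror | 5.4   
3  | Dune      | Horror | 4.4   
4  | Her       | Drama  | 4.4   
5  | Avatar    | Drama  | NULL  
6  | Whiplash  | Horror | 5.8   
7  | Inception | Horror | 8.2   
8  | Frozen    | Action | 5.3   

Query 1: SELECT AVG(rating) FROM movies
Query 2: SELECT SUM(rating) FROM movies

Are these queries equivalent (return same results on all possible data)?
No, not equivalent

Query 1 returns: [(6.128571428571428,)]
Query 2 returns: [(42.9,)]

Reason: AVG vs SUM give different aggregate values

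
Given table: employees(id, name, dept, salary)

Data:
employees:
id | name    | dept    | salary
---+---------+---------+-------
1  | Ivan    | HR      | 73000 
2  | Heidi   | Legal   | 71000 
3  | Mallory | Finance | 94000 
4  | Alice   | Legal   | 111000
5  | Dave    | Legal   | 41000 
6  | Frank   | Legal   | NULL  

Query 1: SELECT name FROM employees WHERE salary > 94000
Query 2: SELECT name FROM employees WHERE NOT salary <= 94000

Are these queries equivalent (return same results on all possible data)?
Yes, equivalent

Both queries return: [('Alice',)]

Reason: Both filter salary > 94000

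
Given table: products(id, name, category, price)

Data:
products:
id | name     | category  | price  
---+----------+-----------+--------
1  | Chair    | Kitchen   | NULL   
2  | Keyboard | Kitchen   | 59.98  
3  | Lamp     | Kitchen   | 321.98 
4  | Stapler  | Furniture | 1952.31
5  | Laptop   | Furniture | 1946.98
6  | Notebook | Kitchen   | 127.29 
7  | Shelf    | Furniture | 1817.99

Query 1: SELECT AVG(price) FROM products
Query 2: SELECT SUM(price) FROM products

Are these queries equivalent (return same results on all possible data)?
No, not equivalent

Query 1 returns: [(1037.7549999999999,)]
Query 2 returns: [(6226.53,)]

Reason: AVG vs SUM give different aggregate values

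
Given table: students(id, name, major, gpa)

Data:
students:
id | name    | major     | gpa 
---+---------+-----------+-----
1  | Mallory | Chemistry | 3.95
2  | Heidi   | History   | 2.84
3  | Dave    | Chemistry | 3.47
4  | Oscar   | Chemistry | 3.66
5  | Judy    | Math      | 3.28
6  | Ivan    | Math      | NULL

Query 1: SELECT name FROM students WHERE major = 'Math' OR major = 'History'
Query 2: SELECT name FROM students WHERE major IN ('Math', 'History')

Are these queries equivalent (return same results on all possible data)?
Yes, equivalent

Both queries return: [('Heidi',), ('Ivan',), ('Judy',)]

Reason: OR vs IN are equivalent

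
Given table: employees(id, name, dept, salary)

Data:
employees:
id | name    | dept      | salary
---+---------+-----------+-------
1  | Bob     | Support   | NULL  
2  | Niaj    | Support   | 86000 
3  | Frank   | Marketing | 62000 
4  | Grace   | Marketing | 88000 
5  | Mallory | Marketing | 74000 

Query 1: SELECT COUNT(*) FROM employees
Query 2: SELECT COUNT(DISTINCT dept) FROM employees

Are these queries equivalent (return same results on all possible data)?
No, not equivalent

Query 1 returns: [(5,)]
Query 2 returns: [(2,)]

Reason: COUNT(*) counts rows, COUNT(DISTINCT dept) counts unique depts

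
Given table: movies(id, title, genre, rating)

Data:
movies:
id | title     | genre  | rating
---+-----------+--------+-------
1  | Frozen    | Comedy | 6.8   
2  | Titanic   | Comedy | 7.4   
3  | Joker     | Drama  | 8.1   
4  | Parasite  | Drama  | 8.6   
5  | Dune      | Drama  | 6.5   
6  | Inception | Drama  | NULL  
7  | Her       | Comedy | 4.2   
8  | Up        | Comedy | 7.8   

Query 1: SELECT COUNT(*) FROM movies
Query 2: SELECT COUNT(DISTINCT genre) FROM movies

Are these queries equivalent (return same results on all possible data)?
No, not equivalent

Query 1 returns: [(8,)]
Query 2 returns: [(2,)]

Reason: COUNT(*) counts rows, COUNT(DISTINCT genre) counts unique genres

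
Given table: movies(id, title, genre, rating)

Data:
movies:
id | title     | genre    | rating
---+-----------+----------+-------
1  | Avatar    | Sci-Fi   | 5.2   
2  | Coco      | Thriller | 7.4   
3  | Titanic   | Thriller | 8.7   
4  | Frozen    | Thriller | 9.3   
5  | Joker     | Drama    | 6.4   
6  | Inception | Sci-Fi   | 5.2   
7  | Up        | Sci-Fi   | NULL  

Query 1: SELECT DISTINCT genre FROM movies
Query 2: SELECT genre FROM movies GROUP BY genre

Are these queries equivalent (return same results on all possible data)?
Yes, equivalent

Both queries return: [('Drama',), ('Sci-Fi',), ('Thriller',)]

Reason: Both get unique genres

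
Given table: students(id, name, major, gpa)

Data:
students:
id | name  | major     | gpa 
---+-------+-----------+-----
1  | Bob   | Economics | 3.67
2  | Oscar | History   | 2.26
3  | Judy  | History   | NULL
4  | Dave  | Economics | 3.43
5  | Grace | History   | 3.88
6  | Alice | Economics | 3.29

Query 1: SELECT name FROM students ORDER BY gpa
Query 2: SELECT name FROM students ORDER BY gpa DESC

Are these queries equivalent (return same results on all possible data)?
No, not equivalent

Query 1 returns: [('Judy',), ('Oscar',), ('Alice',), ('Dave',), ('Bob',), ('Grace',)]
Query 2 returns: [('Grace',), ('Bob',), ('Dave',), ('Alice',), ('Oscar',), ('Judy',)]

Reason: ASC vs DESC gives opposite ordering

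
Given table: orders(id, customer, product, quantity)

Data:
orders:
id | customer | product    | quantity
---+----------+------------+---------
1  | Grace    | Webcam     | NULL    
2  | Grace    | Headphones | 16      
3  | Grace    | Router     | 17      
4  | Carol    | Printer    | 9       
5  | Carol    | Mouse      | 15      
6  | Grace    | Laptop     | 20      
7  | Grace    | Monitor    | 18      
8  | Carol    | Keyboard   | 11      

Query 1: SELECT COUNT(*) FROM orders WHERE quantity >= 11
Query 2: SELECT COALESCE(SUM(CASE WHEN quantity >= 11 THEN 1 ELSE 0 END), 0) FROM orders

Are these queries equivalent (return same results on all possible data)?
Yes, equivalent

Both queries return: [(6,)]

Reason: COUNT with WHERE vs conditional SUM (COALESCE handles empty-table NULL)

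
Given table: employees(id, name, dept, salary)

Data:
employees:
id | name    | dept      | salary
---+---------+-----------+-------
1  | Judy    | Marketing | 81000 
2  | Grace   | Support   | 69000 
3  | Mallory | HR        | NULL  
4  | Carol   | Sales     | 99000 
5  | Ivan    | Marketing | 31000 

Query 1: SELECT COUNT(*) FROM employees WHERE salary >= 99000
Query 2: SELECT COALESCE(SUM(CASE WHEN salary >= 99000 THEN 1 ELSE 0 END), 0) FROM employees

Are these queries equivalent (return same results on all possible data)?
Yes, equivalent

Both queries return: [(1,)]

Reason: COUNT with WHERE vs conditional SUM (COALESCE handles empty-table NULL)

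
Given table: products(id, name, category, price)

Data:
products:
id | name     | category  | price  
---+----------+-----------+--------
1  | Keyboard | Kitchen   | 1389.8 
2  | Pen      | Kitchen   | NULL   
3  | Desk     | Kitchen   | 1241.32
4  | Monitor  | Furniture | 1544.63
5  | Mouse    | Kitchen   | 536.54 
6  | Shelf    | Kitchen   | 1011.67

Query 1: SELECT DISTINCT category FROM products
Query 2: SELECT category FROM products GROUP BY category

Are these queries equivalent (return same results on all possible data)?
Yes, equivalent

Both queries return: [('Furniture',), ('Kitchen',)]

Reason: Both get unique categorys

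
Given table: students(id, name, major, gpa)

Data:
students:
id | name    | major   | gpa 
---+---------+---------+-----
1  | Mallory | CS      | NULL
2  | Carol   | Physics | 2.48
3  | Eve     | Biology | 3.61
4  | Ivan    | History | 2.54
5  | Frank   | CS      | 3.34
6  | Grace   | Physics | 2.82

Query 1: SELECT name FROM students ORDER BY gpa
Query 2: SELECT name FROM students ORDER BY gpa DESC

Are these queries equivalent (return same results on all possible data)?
No, not equivalent

Query 1 returns: [('Mallory',), ('Carol',), ('Ivan',), ('Grace',), ('Frank',), ('Eve',)]
Query 2 returns: [('Eve',), ('Frank',), ('Grace',), ('Ivan',), ('Carol',), ('Mallory',)]

Reason: ASC vs DESC gives opposite ordering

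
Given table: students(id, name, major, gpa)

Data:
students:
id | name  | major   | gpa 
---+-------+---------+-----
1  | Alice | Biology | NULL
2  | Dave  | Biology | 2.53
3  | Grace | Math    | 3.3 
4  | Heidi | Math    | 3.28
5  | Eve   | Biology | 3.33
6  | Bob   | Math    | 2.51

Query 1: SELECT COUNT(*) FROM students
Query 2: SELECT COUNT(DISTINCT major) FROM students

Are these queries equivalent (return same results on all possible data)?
No, not equivalent

Query 1 returns: [(6,)]
Query 2 returns: [(2,)]

Reason: COUNT(*) counts rows, COUNT(DISTINCT major) counts unique majors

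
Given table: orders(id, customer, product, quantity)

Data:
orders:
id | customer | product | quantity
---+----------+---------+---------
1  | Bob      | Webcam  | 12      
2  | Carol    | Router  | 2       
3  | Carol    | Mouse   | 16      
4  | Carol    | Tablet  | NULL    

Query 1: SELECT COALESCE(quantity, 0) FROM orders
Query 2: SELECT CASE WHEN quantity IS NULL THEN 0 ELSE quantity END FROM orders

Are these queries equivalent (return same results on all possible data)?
Yes, equivalent

Both queries return: [(0,), (2,), (12,), (16,)]

Reason: COALESCE vs CASE for NULL handling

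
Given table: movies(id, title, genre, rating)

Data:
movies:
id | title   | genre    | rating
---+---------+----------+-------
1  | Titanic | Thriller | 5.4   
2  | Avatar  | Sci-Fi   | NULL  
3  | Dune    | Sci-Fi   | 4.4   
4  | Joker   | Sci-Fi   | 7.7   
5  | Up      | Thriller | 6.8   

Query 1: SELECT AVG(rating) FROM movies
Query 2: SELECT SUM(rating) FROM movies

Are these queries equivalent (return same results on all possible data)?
No, not equivalent

Query 1 returns: [(6.075,)]
Query 2 returns: [(24.3,)]

Reason: AVG vs SUM give different aggregate values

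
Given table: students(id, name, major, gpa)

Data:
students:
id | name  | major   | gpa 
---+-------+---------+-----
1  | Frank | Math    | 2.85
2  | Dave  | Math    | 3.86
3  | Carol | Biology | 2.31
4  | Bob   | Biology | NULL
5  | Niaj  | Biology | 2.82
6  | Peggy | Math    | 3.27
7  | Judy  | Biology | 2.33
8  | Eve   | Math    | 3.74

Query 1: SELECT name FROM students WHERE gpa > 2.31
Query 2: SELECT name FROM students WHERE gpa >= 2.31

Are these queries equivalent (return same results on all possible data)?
No, not equivalent

Query 1 returns: [('Frank',), ('Dave',), ('Niaj',), ('Peggy',), ('Judy',), ('Eve',)]
Query 2 returns: [('Frank',), ('Dave',), ('Carol',), ('Niaj',), ('Peggy',), ('Judy',), ('Eve',)]

Reason: > vs >= gives different results when gpa = 2.31 exists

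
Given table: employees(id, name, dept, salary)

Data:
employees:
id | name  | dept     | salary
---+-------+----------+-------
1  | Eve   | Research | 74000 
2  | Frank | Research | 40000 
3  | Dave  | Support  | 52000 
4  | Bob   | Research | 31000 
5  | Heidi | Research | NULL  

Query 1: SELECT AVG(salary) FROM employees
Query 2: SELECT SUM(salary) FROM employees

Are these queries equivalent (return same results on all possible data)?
No, not equivalent

Query 1 returns: [(49250.0,)]
Query 2 returns: [(197000,)]

Reason: AVG vs SUM give different aggregate values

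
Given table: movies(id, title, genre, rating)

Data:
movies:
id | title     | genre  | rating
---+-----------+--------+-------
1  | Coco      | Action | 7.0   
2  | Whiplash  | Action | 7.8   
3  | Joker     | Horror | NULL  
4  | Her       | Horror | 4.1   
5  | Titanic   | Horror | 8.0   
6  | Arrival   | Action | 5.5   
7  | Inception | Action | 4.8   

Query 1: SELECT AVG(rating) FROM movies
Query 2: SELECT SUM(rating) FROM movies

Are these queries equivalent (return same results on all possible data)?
No, not equivalent

Query 1 returns: [(6.2,)]
Query 2 returns: [(37.2,)]

Reason: AVG vs SUM give different aggregate values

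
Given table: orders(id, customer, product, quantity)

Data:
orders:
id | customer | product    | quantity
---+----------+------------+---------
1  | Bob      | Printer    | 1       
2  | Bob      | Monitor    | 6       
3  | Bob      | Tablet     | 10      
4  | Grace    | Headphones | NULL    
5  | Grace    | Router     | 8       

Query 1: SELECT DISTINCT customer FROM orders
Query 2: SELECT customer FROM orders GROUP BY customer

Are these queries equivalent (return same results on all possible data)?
Yes, equivalent

Both queries return: [('Bob',), ('Grace',)]

Reason: Both get unique customers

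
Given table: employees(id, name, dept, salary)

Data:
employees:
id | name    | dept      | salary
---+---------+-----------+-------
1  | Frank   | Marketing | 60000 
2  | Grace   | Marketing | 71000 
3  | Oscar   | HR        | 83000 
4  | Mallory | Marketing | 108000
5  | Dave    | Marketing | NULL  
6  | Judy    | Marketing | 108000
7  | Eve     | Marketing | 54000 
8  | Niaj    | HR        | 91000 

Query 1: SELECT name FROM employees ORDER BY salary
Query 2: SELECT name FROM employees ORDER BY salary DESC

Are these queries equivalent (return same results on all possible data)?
No, not equivalent

Query 1 returns: [('Dave',), ('Eve',), ('Frank',), ('Grace',), ('Oscar',), ('Niaj',), ('Mallory',), ('Judy',)]
Query 2 returns: [('Mallory',), ('Judy',), ('Niaj',), ('Oscar',), ('Grace',), ('Frank',), ('Eve',), ('Dave',)]

Reason: ASC vs DESC gives opposite ordering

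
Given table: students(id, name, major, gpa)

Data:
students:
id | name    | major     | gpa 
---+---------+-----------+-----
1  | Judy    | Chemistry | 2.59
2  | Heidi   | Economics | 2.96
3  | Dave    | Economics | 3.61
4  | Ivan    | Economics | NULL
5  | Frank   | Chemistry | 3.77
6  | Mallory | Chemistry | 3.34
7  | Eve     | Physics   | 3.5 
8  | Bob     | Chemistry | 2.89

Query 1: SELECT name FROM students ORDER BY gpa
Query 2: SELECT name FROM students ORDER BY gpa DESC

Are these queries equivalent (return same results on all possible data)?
No, not equivalent

Query 1 returns: [('Ivan',), ('Judy',), ('Bob',), ('Heidi',), ('Mallory',), ('Eve',), ('Dave',), ('Frank',)]
Query 2 returns: [('Frank',), ('Dave',), ('Eve',), ('Mallory',), ('Heidi',), ('Bob',), ('Judy',), ('Ivan',)]

Reason: ASC vs DESC gives opposite ordering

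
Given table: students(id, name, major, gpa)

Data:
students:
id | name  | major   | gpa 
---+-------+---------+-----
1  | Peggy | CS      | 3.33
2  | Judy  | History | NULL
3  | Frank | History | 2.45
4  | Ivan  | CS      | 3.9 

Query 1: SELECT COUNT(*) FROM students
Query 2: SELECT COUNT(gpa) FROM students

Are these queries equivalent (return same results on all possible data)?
No, not equivalent

Query 1 returns: [(4,)]
Query 2 returns: [(3,)]

Reason: COUNT(*) includes NULLs, COUNT(column) excludes them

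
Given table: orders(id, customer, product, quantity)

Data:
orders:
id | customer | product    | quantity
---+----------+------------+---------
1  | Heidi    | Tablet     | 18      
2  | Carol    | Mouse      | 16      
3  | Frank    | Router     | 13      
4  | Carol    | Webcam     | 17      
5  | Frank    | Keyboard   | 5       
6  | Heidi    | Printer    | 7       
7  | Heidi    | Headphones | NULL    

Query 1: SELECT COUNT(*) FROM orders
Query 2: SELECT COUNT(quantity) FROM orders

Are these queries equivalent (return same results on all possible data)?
No, not equivalent

Query 1 returns: [(7,)]
Query 2 returns: [(6,)]

Reason: COUNT(*) includes NULLs, COUNT(column) excludes them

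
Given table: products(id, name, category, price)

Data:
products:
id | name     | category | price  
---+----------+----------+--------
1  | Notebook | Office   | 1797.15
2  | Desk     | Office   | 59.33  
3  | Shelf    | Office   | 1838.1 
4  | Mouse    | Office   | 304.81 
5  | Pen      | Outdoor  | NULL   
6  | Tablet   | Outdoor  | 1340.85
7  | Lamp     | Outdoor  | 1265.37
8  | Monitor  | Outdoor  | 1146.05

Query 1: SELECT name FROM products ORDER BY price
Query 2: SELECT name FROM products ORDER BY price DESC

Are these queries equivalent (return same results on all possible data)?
No, not equivalent

Query 1 returns: [('Pen',), ('Desk',), ('Mouse',), ('Monitor',), ('Lamp',), ('Tablet',), ('Notebook',), ('Shelf',)]
Query 2 returns: [('Shelf',), ('Notebook',), ('Tablet',), ('Lamp',), ('Monitor',), ('Mouse',), ('Desk',), ('Pen',)]

Reason: ASC vs DESC gives opposite ordering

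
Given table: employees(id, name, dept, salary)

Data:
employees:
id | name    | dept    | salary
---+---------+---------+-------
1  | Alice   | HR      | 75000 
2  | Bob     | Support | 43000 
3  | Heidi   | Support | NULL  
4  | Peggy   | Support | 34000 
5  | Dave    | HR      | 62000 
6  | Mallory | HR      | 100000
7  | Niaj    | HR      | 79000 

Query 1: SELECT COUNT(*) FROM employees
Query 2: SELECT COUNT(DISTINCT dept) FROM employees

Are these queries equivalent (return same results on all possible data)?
No, not equivalent

Query 1 returns: [(7,)]
Query 2 returns: [(2,)]

Reason: COUNT(*) counts rows, COUNT(DISTINCT dept) counts unique depts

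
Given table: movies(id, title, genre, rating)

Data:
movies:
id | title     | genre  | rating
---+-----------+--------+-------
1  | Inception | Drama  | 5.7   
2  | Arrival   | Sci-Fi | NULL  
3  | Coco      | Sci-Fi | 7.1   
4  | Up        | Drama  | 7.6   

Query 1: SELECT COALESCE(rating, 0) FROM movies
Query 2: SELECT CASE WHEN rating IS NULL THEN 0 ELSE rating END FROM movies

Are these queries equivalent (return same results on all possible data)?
Yes, equivalent

Both queries return: [(0,), (5.7,), (7.1,), (7.6,)]

Reason: COALESCE vs CASE for NULL handling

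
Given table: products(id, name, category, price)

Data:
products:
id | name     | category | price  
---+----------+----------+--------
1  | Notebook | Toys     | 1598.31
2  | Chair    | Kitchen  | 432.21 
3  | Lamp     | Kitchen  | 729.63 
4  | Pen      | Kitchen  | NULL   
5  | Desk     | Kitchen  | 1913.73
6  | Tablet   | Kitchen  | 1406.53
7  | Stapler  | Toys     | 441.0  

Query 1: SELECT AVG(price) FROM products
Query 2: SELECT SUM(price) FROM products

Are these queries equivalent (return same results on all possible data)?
No, not equivalent

Query 1 returns: [(1086.9016666666666,)]
Query 2 returns: [(6521.41,)]

Reason: AVG vs SUM give different aggregate values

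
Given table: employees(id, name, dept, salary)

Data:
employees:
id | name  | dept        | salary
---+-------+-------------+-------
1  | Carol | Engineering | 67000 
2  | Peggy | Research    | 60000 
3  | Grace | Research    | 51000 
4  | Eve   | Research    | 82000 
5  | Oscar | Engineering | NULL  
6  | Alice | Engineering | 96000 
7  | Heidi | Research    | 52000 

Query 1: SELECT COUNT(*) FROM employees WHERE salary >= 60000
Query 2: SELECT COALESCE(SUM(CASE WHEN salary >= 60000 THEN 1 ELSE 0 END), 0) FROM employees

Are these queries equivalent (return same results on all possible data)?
Yes, equivalent

Both queries return: [(4,)]

Reason: COUNT with WHERE vs conditional SUM (COALESCE handles empty-table NULL)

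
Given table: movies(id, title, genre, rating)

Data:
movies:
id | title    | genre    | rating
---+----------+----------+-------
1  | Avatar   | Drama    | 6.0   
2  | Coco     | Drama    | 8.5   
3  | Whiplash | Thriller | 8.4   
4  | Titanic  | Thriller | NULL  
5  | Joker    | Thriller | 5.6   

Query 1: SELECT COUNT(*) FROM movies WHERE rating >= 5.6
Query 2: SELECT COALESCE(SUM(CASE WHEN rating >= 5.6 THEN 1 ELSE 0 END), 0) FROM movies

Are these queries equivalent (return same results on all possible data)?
Yes, equivalent

Both queries return: [(4,)]

Reason: COUNT with WHERE vs conditional SUM (COALESCE handles empty-table NULL)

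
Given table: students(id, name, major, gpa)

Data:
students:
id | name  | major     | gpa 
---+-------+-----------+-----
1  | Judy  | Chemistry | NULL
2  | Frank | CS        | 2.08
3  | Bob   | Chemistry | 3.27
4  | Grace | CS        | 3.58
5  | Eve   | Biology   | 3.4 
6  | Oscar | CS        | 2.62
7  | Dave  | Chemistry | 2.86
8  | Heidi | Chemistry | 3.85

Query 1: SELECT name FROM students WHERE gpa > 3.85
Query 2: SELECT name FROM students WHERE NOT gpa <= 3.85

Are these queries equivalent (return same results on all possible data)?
Yes, equivalent

Both queries return: []

Reason: Both filter gpa > 3.85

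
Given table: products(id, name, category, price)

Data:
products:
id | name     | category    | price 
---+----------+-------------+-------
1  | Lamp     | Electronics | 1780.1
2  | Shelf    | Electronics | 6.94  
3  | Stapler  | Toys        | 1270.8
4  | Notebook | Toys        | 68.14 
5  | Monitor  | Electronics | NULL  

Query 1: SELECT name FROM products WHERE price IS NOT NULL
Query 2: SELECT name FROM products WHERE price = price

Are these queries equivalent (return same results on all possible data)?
Yes, equivalent

Both queries return: [('Lamp',), ('Notebook',), ('Shelf',), ('Stapler',)]

Reason: IS NOT NULL vs self-equality (both exclude NULLs)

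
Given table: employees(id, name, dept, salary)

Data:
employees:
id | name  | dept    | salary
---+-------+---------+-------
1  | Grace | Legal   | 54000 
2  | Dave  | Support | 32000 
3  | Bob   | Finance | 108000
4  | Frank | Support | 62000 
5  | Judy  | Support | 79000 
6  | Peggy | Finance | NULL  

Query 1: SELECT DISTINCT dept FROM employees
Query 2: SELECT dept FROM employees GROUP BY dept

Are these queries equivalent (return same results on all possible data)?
Yes, equivalent

Both queries return: [('Finance',), ('Legal',), ('Support',)]

Reason: Both get unique depts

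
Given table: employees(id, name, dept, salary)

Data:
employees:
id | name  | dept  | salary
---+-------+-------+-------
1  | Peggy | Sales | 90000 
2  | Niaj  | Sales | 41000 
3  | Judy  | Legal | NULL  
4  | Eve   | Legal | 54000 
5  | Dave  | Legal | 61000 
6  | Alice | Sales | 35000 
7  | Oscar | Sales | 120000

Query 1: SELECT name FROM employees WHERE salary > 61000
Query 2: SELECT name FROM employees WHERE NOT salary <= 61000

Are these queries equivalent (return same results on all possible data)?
Yes, equivalent

Both queries return: [('Oscar',), ('Peggy',)]

Reason: Both filter salary > 61000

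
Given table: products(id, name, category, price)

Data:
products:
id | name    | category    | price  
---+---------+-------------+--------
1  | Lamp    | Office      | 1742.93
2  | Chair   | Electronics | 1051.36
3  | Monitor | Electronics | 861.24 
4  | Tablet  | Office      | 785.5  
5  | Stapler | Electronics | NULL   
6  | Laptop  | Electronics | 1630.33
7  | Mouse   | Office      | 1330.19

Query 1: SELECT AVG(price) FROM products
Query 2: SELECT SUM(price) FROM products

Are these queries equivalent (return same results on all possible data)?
No, not equivalent

Query 1 returns: [(1233.5916666666667,)]
Query 2 returns: [(7401.55,)]

Reason: AVG vs SUM give different aggregate values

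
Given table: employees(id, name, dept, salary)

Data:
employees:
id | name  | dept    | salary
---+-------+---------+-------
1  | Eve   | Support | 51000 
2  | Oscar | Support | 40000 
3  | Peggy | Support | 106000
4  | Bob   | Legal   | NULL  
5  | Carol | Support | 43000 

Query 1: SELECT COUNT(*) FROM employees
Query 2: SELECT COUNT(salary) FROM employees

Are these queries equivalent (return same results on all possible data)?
No, not equivalent

Query 1 returns: [(5,)]
Query 2 returns: [(4,)]

Reason: COUNT(*) includes NULLs, COUNT(column) excludes them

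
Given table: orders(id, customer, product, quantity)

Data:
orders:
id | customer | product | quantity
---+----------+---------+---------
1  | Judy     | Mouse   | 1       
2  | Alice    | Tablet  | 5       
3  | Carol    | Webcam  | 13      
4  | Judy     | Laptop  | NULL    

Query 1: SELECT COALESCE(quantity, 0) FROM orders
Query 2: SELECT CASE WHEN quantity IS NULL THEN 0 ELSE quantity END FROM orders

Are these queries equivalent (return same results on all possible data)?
Yes, equivalent

Both queries return: [(0,), (1,), (5,), (13,)]

Reason: COALESCE vs CASE for NULL handling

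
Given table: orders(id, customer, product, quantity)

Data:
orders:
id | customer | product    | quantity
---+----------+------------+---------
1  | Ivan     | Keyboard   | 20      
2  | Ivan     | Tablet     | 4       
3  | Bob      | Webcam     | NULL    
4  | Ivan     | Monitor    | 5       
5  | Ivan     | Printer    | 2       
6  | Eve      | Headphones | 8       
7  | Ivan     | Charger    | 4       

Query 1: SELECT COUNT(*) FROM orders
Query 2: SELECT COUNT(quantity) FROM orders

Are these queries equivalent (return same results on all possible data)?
No, not equivalent

Query 1 returns: [(7,)]
Query 2 returns: [(6,)]

Reason: COUNT(*) includes NULLs, COUNT(column) excludes them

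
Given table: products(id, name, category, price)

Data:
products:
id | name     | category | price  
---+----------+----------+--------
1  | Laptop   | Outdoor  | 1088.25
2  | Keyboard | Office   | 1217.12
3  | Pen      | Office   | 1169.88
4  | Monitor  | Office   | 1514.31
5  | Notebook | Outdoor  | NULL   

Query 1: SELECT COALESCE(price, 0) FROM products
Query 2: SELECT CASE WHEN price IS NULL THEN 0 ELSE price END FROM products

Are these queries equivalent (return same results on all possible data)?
Yes, equivalent

Both queries return: [(0,), (1088.25,), (1169.88,), (1217.12,), (1514.31,)]

Reason: COALESCE vs CASE for NULL handling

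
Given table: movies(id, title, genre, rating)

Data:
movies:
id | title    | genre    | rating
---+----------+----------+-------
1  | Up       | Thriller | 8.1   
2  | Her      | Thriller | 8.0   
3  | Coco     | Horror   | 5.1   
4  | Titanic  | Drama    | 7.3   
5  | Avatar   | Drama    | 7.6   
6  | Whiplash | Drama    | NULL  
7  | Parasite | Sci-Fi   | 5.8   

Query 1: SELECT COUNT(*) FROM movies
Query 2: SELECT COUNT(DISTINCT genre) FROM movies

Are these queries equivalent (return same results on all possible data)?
No, not equivalent

Query 1 returns: [(7,)]
Query 2 returns: [(4,)]

Reason: COUNT(*) counts rows, COUNT(DISTINCT genre) counts unique genres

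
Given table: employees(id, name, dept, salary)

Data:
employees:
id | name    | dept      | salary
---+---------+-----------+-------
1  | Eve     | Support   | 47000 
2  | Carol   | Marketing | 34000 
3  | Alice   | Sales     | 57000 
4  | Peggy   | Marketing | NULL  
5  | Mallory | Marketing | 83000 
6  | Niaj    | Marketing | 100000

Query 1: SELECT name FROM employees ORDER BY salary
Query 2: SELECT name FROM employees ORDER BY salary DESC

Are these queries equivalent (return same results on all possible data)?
No, not equivalent

Query 1 returns: [('Peggy',), ('Carol',), ('Eve',), ('Alice',), ('Mallory',), ('Niaj',)]
Query 2 returns: [('Niaj',), ('Mallory',), ('Alice',), ('Eve',), ('Carol',), ('Peggy',)]

Reason: ASC vs DESC gives opposite ordering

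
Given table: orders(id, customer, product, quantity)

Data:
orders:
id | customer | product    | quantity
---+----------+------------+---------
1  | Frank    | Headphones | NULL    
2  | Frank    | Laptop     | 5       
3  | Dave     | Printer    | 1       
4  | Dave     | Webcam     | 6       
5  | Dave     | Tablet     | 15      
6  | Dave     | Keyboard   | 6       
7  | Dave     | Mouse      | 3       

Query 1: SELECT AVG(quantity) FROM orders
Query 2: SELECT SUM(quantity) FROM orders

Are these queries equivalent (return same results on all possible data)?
No, not equivalent

Query 1 returns: [(6.0,)]
Query 2 returns: [(36,)]

Reason: AVG vs SUM give different aggregate values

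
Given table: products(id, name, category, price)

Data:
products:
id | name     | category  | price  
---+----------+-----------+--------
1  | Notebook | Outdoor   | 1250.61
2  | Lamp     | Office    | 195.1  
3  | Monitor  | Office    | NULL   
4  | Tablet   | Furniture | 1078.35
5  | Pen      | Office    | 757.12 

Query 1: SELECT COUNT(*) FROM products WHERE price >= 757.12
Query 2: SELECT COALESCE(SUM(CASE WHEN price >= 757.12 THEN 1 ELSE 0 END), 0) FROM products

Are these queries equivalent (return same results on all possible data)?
Yes, equivalent

Both queries return: [(3,)]

Reason: COUNT with WHERE vs conditional SUM (COALESCE handles empty-table NULL)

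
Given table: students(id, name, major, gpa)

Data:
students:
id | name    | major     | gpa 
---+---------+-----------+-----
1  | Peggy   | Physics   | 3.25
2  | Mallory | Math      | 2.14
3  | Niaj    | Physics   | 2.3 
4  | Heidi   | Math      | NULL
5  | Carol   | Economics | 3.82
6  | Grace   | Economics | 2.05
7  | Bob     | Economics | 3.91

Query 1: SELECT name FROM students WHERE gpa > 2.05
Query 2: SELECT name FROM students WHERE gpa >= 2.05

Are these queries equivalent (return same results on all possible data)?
No, not equivalent

Query 1 returns: [('Peggy',), ('Mallory',), ('Niaj',), ('Carol',), ('Bob',)]
Query 2 returns: [('Peggy',), ('Mallory',), ('Niaj',), ('Carol',), ('Grace',), ('Bob',)]

Reason: > vs >= gives different results when gpa = 2.05 exists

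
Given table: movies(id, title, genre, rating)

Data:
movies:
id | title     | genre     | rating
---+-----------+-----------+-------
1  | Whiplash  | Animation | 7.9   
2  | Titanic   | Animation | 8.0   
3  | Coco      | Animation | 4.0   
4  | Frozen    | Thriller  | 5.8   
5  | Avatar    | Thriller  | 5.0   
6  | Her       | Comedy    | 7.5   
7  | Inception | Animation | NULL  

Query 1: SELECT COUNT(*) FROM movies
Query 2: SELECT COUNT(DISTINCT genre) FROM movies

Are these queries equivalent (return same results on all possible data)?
No, not equivalent

Query 1 returns: [(7,)]
Query 2 returns: [(3,)]

Reason: COUNT(*) counts rows, COUNT(DISTINCT genre) counts unique genres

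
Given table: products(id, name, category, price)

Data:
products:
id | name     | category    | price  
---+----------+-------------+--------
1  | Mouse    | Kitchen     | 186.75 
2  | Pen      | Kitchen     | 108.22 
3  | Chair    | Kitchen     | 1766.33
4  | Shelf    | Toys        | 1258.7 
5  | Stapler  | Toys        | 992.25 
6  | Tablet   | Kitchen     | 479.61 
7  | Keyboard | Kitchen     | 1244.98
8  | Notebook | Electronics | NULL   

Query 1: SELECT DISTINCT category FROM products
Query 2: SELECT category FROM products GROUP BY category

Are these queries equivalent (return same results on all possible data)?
Yes, equivalent

Both queries return: [('Electronics',), ('Kitchen',), ('Toys',)]

Reason: Both get unique categorys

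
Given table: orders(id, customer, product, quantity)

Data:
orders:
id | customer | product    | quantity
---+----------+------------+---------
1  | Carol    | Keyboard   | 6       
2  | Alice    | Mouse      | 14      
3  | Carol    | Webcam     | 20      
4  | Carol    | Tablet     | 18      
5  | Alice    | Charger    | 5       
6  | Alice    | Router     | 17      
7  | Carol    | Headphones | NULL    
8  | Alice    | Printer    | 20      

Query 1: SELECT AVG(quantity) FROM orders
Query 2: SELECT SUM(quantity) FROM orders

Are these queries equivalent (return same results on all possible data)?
No, not equivalent

Query 1 returns: [(14.285714285714286,)]
Query 2 returns: [(100,)]

Reason: AVG vs SUM give different aggregate values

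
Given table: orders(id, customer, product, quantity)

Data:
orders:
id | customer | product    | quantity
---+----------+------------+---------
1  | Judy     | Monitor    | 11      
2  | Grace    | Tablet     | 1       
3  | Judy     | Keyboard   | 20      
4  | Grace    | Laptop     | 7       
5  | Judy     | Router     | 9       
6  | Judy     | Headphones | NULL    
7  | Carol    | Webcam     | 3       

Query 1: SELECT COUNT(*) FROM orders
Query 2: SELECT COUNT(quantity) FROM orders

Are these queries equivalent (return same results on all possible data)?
No, not equivalent

Query 1 returns: [(7,)]
Query 2 returns: [(6,)]

Reason: COUNT(*) includes NULLs, COUNT(column) excludes them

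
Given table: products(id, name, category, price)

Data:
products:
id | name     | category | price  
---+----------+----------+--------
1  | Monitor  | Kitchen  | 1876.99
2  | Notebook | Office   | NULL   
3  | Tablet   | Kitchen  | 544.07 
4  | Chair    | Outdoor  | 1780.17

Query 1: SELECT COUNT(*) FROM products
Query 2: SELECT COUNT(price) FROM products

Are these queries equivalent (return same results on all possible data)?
No, not equivalent

Query 1 returns: [(4,)]
Query 2 returns: [(3,)]

Reason: COUNT(*) includes NULLs, COUNT(column) excludes them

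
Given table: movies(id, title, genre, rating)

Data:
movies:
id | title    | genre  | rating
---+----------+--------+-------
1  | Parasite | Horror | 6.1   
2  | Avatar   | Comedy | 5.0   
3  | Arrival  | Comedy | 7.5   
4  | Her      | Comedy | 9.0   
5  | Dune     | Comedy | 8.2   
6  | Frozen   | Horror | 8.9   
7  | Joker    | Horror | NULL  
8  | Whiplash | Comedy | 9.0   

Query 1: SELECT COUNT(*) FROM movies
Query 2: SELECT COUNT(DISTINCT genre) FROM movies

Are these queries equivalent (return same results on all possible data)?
No, not equivalent

Query 1 returns: [(8,)]
Query 2 returns: [(2,)]

Reason: COUNT(*) counts rows, COUNT(DISTINCT genre) counts unique genres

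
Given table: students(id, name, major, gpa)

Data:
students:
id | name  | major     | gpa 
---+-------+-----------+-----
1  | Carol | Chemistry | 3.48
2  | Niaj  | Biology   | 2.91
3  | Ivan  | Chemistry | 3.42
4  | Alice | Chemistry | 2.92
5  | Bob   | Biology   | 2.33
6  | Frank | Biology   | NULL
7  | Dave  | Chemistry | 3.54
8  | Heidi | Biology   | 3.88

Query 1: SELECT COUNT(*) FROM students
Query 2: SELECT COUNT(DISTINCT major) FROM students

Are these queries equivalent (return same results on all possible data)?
No, not equivalent

Query 1 returns: [(8,)]
Query 2 returns: [(2,)]

Reason: COUNT(*) counts rows, COUNT(DISTINCT major) counts unique majors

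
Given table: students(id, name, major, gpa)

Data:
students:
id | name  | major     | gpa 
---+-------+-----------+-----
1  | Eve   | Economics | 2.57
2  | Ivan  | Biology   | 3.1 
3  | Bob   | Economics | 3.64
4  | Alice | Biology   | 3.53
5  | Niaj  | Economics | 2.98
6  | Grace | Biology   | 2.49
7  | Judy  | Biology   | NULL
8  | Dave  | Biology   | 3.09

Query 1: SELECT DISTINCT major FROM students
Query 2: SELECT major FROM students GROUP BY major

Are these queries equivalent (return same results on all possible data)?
Yes, equivalent

Both queries return: [('Biology',), ('Economics',)]

Reason: Both get unique majors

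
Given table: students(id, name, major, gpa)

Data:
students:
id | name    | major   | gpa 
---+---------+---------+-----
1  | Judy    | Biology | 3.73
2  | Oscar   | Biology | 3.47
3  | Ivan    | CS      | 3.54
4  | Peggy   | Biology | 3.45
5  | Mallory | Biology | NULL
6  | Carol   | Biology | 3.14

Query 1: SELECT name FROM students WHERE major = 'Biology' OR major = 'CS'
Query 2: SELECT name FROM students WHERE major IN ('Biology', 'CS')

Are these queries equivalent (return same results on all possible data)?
Yes, equivalent

Both queries return: [('Carol',), ('Ivan',), ('Judy',), ('Mallory',), ('Oscar',), ('Peggy',)]

Reason: OR vs IN are equivalent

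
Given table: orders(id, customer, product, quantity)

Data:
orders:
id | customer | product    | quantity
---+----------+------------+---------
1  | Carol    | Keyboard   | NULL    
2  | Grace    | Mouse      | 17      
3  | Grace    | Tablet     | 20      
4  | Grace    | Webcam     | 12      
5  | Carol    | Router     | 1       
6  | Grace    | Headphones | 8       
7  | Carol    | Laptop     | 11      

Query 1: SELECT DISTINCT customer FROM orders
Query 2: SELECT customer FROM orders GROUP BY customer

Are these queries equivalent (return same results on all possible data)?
Yes, equivalent

Both queries return: [('Carol',), ('Grace',)]

Reason: Both get unique customers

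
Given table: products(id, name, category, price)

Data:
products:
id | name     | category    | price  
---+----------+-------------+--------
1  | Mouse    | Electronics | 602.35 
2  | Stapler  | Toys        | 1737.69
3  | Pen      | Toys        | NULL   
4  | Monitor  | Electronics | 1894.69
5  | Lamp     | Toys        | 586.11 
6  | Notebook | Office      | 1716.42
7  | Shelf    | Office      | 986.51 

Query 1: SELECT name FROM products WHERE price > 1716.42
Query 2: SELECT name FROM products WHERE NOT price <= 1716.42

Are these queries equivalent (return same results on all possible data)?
Yes, equivalent

Both queries return: [('Monitor',), ('Stapler',)]

Reason: Both filter price > 1716.42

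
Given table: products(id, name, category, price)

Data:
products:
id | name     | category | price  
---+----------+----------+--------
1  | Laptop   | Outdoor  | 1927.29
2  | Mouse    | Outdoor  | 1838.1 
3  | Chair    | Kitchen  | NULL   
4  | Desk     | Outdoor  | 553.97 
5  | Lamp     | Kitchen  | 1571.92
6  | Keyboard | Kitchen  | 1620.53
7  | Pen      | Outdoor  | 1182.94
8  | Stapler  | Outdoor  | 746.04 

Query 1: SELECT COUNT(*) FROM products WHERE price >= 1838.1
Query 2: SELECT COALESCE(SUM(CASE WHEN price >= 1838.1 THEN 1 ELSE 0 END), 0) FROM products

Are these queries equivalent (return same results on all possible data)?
Yes, equivalent

Both queries return: [(2,)]

Reason: COUNT with WHERE vs conditional SUM (COALESCE handles empty-table NULL)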